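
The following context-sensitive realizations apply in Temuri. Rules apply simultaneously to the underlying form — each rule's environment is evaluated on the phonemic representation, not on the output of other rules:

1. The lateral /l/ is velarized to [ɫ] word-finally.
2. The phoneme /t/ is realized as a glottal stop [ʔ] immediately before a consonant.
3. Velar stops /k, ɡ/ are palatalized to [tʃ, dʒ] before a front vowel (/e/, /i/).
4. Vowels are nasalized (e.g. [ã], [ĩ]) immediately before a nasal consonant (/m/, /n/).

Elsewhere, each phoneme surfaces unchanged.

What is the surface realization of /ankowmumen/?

/a/ — word-initial, before a nasal consonant — surfaces as [ã] (rule 4).
/k/ (between /n/ and /o/) is in the target of rule 3 but the environment (before a front vowel) is not met → [k].
/o/ — between /k/ and /w/; rule 4 does not apply here → [o].
/u/ — between /m/ and /m/, before a nasal consonant — surfaces as [ũ] (rule 4).
/e/ — between /m/ and /n/, before a nasal consonant — surfaces as [ẽ] (rule 4).

[ãnkowmũmẽn]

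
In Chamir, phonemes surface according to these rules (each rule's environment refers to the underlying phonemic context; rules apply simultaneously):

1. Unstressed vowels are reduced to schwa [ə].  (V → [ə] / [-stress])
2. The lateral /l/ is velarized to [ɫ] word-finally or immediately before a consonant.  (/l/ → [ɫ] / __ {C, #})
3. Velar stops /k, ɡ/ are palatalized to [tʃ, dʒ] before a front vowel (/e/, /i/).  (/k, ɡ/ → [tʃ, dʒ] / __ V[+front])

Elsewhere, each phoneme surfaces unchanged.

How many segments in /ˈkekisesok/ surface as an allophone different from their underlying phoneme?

Segments that undergo a rule: /k/ → [tʃ] (rule 3); /k/ → [tʃ] (rule 3); /i/ → [ə] (rule 1); /e/ → [ə] (rule 1); /o/ → [ə] (rule 1).
All other segments surface unchanged.

5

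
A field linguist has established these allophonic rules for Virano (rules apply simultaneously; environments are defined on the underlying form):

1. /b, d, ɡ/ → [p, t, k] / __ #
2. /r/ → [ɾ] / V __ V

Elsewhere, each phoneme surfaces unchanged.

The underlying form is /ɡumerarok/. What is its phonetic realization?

[ɡumeɾaɾok]

/ɡ/ (word-initial): rule 1 targets it, but not word-finally → unchanged [ɡ].
/u/ — not in any rule's target class → [u].
/m/ (between /u/ and /e/) is unaffected → [m].
/e/ stays [e].
/r/ (between /e/ and /a/) occurs between two vowels → [ɾ] by rule 2.
/a/ (between /r/ and /r/): no rule targets it → [a].
Rule 2 applies to /r/ (between /a/ and /o/: between two vowels) → [ɾ].
/o/ (between /r/ and /k/) is unaffected → [o].
/k/ — not in any rule's target class → [k].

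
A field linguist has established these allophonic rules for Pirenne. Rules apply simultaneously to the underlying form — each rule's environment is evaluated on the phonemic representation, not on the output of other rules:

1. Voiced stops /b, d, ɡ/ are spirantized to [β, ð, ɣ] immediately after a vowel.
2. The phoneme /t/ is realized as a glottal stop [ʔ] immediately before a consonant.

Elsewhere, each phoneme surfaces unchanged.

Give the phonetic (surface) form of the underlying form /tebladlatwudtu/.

/t/ (word-initial) is in the target of rule 2 but the environment (immediately before a consonant) is not met → [t].
/e/ (between /t/ and /b/) is unaffected → [e].
/b/ (between /e/ and /l/): immediately after a vowel, so rule 1 applies → [β].
/l/ (between /b/ and /a/): no rule targets it → [l].
/a/ stays [a].
/d/ meets the environment for rule 1 (immediately after a vowel) → [ð].
/l/ — not in any rule's target class → [l].
/a/ stays [a].
Rule 2 applies to /t/ (between /a/ and /w/: immediately before a consonant) → [ʔ].
/w/ (between /t/ and /u/) is unaffected → [w].
/u/ (between /w/ and /d/) is unaffected → [u].
/d/ meets the environment for rule 1 (immediately after a vowel) → [ð].
/t/ (between /d/ and /u/): rule 2 targets it, but not immediately before a consonant → unchanged [t].
/u/ (word-final) is unaffected → [u].

[teβlaðlaʔwuðtu]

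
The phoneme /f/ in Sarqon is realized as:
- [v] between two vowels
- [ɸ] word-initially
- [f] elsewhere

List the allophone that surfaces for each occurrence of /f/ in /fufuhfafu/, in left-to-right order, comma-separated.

[ɸ], [v], [f], [v]

Occurrence 1 (position 1): word-initially → [ɸ].
Occurrence 2 (position 3): between two vowels → [v].
Occurrence 3 (position 6): no conditioning environment matches → elsewhere allophone [f].
Occurrence 4 (position 8): between two vowels → [v].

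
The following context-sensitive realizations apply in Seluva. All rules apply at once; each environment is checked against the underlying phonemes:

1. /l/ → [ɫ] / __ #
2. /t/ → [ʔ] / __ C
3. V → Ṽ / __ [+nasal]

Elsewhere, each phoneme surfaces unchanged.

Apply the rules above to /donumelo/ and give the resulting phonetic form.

/o/ — between /d/ and /n/, before a nasal consonant — surfaces as [õ] (rule 3).
/u/ meets the environment for rule 3 (before a nasal consonant) → [ũ].
/e/ — between /m/ and /l/; rule 3 does not apply here → [e].
/l/ (between /e/ and /o/): rule 1 targets it, but not word-finally → unchanged [l].
/o/ (word-final): rule 3 targets it, but not before a nasal consonant → unchanged [o].

[dõnũmelo]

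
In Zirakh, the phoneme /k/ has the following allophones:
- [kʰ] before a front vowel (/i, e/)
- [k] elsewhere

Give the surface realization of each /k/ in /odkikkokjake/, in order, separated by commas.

[kʰ], [k], [k], [k], [kʰ]

Occurrence 1 (position 3): before a front vowel (/i, e/) → [kʰ].
Occurrence 2 (position 5): no conditioning environment matches → elsewhere allophone [k].
Occurrence 3 (position 6): no conditioning environment matches → elsewhere allophone [k].
Occurrence 4 (position 8): no conditioning environment matches → elsewhere allophone [k].
Occurrence 5 (position 11): before a front vowel (/i, e/) → [kʰ].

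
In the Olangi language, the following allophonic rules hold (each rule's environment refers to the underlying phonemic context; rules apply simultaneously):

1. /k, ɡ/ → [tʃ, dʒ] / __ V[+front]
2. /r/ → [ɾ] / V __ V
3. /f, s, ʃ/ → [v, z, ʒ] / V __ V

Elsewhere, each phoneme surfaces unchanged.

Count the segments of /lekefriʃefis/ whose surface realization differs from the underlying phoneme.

Segments that undergo a rule: /k/ → [tʃ] (rule 1); /ʃ/ → [ʒ] (rule 3); /f/ → [v] (rule 3).
All other segments surface unchanged.

3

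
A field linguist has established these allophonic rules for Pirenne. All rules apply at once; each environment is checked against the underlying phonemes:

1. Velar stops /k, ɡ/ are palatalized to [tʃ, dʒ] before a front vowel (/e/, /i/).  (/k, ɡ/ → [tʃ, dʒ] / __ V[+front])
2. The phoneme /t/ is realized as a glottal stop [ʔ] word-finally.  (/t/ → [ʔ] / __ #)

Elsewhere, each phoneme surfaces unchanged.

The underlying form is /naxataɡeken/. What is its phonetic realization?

/n/ (word-initial) is unaffected → [n].
/a/ — not in any rule's target class → [a].
/x/ — not in any rule's target class → [x].
/a/ (between /x/ and /t/) is unaffected → [a].
/t/ — between /a/ and /a/; rule 2 does not apply here → [t].
/a/ (between /t/ and /ɡ/): no rule targets it → [a].
/ɡ/ (between /a/ and /e/) occurs before a front vowel → [dʒ] by rule 1.
/e/ (between /ɡ/ and /k/) is unaffected → [e].
/k/ (between /e/ and /e/) occurs before a front vowel → [tʃ] by rule 1.
/e/ (between /k/ and /n/) is unaffected → [e].
/n/ — not in any rule's target class → [n].

[naxatadʒetʃen]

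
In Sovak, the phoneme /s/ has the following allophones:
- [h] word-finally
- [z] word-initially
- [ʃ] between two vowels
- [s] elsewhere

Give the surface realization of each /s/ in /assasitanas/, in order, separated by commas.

Occurrence 1 (position 2): no conditioning environment matches → elsewhere allophone [s].
Occurrence 2 (position 3): no conditioning environment matches → elsewhere allophone [s].
Occurrence 3 (position 5): between two vowels → [ʃ].
Occurrence 4 (position 11): word-finally → [h].

[s], [s], [ʃ], [h]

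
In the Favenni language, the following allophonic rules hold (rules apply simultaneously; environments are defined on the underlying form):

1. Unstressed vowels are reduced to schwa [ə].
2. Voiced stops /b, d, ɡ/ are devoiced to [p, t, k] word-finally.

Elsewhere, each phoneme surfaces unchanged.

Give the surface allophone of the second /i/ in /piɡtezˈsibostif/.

/i/ — between /s/ and /b/; rule 1 does not apply here → [i].

[i]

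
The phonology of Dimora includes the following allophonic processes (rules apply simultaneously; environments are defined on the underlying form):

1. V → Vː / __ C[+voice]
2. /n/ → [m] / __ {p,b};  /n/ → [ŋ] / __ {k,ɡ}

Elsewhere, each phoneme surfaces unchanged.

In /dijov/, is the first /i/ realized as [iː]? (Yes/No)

Yes

/i/ meets the environment for rule 1 (before a voiced consonant) → [iː].
The actual realization is [iː], which matches [iː].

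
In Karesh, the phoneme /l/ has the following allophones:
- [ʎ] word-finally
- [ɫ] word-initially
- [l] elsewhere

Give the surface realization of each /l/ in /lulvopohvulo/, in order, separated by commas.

Occurrence 1 (position 1): word-initially → [ɫ].
Occurrence 2 (position 3): no conditioning environment matches → elsewhere allophone [l].
Occurrence 3 (position 11): no conditioning environment matches → elsewhere allophone [l].

[ɫ], [l], [l]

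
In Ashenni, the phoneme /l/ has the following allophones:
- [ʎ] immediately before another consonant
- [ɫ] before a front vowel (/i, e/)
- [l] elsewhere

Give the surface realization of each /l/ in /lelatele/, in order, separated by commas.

Occurrence 1 (position 1): before a front vowel (/i, e/) → [ɫ].
Occurrence 2 (position 3): no conditioning environment matches → elsewhere allophone [l].
Occurrence 3 (position 7): before a front vowel (/i, e/) → [ɫ].

[ɫ], [l], [ɫ]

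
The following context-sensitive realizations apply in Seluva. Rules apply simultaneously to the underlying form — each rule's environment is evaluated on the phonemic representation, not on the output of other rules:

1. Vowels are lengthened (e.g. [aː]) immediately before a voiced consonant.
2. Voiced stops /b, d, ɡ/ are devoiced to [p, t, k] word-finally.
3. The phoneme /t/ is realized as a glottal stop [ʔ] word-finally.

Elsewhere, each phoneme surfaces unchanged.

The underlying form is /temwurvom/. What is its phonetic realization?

/t/ (word-initial) fails the environment for rule 3, so it stays [t].
/e/ (between /t/ and /m/) occurs before a voiced consonant → [eː] by rule 1.
/m/ stays [m].
/w/ stays [w].
/u/ meets the environment for rule 1 (before a voiced consonant) → [uː].
/r/ (between /u/ and /v/): no rule targets it → [r].
/v/ stays [v].
/o/ meets the environment for rule 1 (before a voiced consonant) → [oː].
/m/ (word-final): no rule targets it → [m].

[teːmwuːrvoːm]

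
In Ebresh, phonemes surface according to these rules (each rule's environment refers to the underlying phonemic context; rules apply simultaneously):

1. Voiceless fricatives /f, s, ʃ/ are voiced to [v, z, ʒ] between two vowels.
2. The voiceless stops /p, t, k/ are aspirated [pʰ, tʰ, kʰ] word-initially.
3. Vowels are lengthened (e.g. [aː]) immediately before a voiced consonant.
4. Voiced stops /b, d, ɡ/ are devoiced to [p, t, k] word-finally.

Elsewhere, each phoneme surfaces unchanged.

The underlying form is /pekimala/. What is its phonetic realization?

/p/ — word-initial, word-initially — surfaces as [pʰ] (rule 2).
/e/ — between /p/ and /k/; rule 3 does not apply here → [e].
/k/ (between /e/ and /i/): rule 2 targets it, but not word-initially → unchanged [k].
/i/ — between /k/ and /m/, before a voiced consonant — surfaces as [iː] (rule 3).
Rule 3 applies to /a/ (between /m/ and /l/: before a voiced consonant) → [aː].
/a/ — word-final; rule 3 does not apply here → [a].

[pʰekiːmaːla]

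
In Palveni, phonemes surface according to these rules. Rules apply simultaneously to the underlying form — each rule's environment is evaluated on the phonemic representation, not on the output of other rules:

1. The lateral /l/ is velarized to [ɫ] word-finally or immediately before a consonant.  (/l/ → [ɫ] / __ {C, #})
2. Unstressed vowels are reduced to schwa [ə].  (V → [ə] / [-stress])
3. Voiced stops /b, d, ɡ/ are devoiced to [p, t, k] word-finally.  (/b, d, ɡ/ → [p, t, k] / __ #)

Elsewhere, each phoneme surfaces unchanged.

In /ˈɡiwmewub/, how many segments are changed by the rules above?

Segments that undergo a rule: /e/ → [ə] (rule 2); /u/ → [ə] (rule 2); /b/ → [p] (rule 3).
All other segments surface unchanged.

3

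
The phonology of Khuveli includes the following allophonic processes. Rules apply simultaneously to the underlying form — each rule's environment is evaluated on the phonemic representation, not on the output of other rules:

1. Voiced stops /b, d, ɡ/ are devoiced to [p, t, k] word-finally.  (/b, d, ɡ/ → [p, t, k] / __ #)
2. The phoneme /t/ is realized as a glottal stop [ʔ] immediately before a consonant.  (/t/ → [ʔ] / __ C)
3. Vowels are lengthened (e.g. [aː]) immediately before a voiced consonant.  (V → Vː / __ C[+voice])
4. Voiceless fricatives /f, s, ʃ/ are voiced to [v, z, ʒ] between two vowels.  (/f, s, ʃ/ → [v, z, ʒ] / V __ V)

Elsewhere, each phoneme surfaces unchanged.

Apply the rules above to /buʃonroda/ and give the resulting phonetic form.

[buʒoːnroːda]

/b/ (word-initial): rule 1 targets it, but not word-finally → unchanged [b].
/u/ — between /b/ and /ʃ/; rule 3 does not apply here → [u].
/ʃ/ (between /u/ and /o/): between two vowels, so rule 4 applies → [ʒ].
/o/ — between /ʃ/ and /n/, before a voiced consonant — surfaces as [oː] (rule 3).
/n/ (between /o/ and /r/) is unaffected → [n].
/r/ — not in any rule's target class → [r].
/o/ — between /r/ and /d/, before a voiced consonant — surfaces as [oː] (rule 3).
/d/ (between /o/ and /a/) is in the target of rule 1 but the environment (word-finally) is not met → [d].
/a/ (word-final) fails the environment for rule 3, so it stays [a].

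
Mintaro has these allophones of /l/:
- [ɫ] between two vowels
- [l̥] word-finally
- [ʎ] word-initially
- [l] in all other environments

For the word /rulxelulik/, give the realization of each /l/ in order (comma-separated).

Occurrence 1 (position 3): no conditioning environment matches → elsewhere allophone [l].
Occurrence 2 (position 6): between two vowels → [ɫ].
Occurrence 3 (position 8): between two vowels → [ɫ].

[l], [ɫ], [ɫ]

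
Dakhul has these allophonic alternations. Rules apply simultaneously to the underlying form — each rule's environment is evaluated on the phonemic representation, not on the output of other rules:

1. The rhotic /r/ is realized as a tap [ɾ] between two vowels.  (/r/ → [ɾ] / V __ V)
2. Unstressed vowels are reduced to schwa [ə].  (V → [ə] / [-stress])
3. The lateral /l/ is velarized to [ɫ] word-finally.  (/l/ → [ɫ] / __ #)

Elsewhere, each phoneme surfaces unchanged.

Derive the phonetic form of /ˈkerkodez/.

/k/ (word-initial) is unaffected → [k].
/e/ (between /k/ and /r/) is in the target of rule 2 but the environment (in an unstressed syllable) is not met → [e].
/r/ (between /e/ and /k/): rule 1 targets it, but not between two vowels → unchanged [r].
/k/ stays [k].
/o/ — between /k/ and /d/, in an unstressed syllable — surfaces as [ə] (rule 2).
/d/ (between /o/ and /e/): no rule targets it → [d].
/e/ (between /d/ and /z/) occurs in an unstressed syllable → [ə] by rule 2.
/z/ stays [z].

[ˈkerkədəz]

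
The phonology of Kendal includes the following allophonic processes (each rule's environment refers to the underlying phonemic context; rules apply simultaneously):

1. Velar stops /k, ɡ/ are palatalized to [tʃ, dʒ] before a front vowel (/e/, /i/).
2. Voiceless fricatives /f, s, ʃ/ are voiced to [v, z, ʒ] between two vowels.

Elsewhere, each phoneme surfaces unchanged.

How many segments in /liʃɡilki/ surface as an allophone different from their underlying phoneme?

Segments that undergo a rule: /ɡ/ → [dʒ] (rule 1); /k/ → [tʃ] (rule 1).
All other segments surface unchanged.

2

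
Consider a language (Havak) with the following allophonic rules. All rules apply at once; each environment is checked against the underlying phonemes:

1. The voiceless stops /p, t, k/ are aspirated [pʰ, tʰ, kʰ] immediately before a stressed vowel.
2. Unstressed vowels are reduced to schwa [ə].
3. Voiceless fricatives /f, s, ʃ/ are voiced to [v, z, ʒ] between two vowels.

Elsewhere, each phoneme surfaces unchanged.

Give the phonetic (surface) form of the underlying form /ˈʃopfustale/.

[ˈʃopfəstələ]

/ʃ/ (word-initial) fails the environment for rule 3, so it stays [ʃ].
/o/ (between /ʃ/ and /p/) is in the target of rule 2 but the environment (in an unstressed syllable) is not met → [o].
/p/ (between /o/ and /f/): rule 1 targets it, but not immediately before a stressed vowel → unchanged [p].
/f/ (between /p/ and /u/) fails the environment for rule 3, so it stays [f].
/u/ (between /f/ and /s/): in an unstressed syllable, so rule 2 applies → [ə].
/s/ (between /u/ and /t/) fails the environment for rule 3, so it stays [s].
/t/ — between /s/ and /a/; rule 1 does not apply here → [t].
/a/ — between /t/ and /l/, in an unstressed syllable — surfaces as [ə] (rule 2).
/l/ (between /a/ and /e/): no rule targets it → [l].
Rule 2 applies to /e/ (word-final: in an unstressed syllable) → [ə].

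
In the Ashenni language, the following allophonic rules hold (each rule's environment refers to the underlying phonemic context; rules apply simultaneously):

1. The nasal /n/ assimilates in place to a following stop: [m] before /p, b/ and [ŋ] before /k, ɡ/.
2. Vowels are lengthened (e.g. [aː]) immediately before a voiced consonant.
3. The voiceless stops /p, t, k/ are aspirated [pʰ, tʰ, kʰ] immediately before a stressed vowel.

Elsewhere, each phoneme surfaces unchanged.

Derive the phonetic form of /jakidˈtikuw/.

/j/ (word-initial) is unaffected → [j].
/a/ — between /j/ and /k/; rule 2 does not apply here → [a].
/k/ — between /a/ and /i/; rule 3 does not apply here → [k].
/i/ meets the environment for rule 2 (before a voiced consonant) → [iː].
/d/ (between /i/ and /t/) is unaffected → [d].
/t/ (between /d/ and /i/): immediately before a stressed vowel, so rule 3 applies → [tʰ].
/i/ — between /t/ and /k/; rule 2 does not apply here → [i].
/k/ (between /i/ and /u/): rule 3 targets it, but not immediately before a stressed vowel → unchanged [k].
/u/ (between /k/ and /w/) occurs before a voiced consonant → [uː] by rule 2.
/w/ (word-final): no rule targets it → [w].

[jakiːdˈtʰikuːw]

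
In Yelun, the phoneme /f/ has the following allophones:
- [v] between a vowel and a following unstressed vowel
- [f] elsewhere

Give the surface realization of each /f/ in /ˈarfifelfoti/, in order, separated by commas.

Occurrence 1 (position 3): no conditioning environment matches → elsewhere allophone [f].
Occurrence 2 (position 5): between a vowel and a following unstressed vowel → [v].
Occurrence 3 (position 8): no conditioning environment matches → elsewhere allophone [f].

[f], [v], [f]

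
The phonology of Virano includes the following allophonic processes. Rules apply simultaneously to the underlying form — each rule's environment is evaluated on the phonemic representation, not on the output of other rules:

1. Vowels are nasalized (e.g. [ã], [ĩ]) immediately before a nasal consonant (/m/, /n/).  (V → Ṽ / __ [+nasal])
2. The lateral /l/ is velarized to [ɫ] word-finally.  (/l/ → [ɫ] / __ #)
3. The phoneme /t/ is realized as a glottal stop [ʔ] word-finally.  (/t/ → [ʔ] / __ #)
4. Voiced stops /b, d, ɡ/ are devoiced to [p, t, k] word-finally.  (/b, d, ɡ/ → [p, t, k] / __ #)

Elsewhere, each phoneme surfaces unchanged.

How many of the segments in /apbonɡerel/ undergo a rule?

Segments that undergo a rule: /o/ → [õ] (rule 1); /l/ → [ɫ] (rule 2).
All other segments surface unchanged.

2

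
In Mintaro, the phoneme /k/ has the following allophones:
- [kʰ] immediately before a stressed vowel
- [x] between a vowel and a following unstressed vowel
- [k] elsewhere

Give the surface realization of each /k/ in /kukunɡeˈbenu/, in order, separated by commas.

Occurrence 1 (position 1): no conditioning environment matches → elsewhere allophone [k].
Occurrence 2 (position 3): between a vowel and a following unstressed vowel → [x].

[k], [x]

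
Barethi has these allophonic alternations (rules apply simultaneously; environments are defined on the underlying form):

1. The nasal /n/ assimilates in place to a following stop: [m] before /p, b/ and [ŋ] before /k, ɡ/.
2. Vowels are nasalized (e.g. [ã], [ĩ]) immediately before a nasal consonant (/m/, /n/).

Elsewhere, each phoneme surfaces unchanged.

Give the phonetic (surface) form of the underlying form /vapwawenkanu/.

/v/ (word-initial): no rule targets it → [v].
/a/ (between /v/ and /p/): rule 2 targets it, but not before a nasal consonant → unchanged [a].
/p/ (between /a/ and /w/) is unaffected → [p].
/w/ stays [w].
/a/ (between /w/ and /w/): rule 2 targets it, but not before a nasal consonant → unchanged [a].
/w/ (between /a/ and /e/): no rule targets it → [w].
/e/ meets the environment for rule 2 (before a nasal consonant) → [ẽ].
/n/ — between /e/ and /k/, before a labial or velar stop — surfaces as [ŋ] (rule 1).
/k/ stays [k].
/a/ (between /k/ and /n/) occurs before a nasal consonant → [ã] by rule 2.
/n/ (between /a/ and /u/) fails the environment for rule 1, so it stays [n].
/u/ (word-final): rule 2 targets it, but not before a nasal consonant → unchanged [u].

[vapwawẽŋkãnu]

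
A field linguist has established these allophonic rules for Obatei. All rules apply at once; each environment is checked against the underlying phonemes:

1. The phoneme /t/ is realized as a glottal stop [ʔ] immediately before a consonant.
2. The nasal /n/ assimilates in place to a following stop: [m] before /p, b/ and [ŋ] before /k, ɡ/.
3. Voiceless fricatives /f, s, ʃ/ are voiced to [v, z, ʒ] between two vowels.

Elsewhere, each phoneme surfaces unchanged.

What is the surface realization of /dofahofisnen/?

[dovahovisnen]

/d/ (word-initial) is unaffected → [d].
/o/ — not in any rule's target class → [o].
/f/ (between /o/ and /a/): between two vowels, so rule 3 applies → [v].
/a/ (between /f/ and /h/) is unaffected → [a].
/h/ — not in any rule's target class → [h].
/o/ stays [o].
/f/ meets the environment for rule 3 (between two vowels) → [v].
/i/ (between /f/ and /s/): no rule targets it → [i].
/s/ (between /i/ and /n/) is in the target of rule 3 but the environment (between two vowels) is not met → [s].
/n/ (between /s/ and /e/): rule 2 targets it, but not before a labial or velar stop → unchanged [n].
/e/ (between /n/ and /n/): no rule targets it → [e].
/n/ (word-final): rule 2 targets it, but not before a labial or velar stop → unchanged [n].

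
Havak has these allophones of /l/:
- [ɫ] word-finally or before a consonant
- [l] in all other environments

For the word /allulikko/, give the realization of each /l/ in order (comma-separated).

Occurrence 1 (position 2): word-finally or before a consonant → [ɫ].
Occurrence 2 (position 3): no conditioning environment matches → elsewhere allophone [l].
Occurrence 3 (position 5): no conditioning environment matches → elsewhere allophone [l].

[ɫ], [l], [l]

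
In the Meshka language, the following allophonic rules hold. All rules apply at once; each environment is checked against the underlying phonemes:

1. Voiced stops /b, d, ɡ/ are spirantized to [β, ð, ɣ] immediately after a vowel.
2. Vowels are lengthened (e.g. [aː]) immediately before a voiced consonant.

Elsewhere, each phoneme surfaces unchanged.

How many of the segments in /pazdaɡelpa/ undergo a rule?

Segments that undergo a rule: /a/ → [aː] (rule 2); /a/ → [aː] (rule 2); /ɡ/ → [ɣ] (rule 1); /e/ → [eː] (rule 2).
All other segments surface unchanged.

4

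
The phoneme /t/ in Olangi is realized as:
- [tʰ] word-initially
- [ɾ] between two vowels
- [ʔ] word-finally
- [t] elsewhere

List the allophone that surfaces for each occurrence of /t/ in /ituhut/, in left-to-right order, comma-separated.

Occurrence 1 (position 2): between two vowels → [ɾ].
Occurrence 2 (position 6): word-finally → [ʔ].

[ɾ], [ʔ]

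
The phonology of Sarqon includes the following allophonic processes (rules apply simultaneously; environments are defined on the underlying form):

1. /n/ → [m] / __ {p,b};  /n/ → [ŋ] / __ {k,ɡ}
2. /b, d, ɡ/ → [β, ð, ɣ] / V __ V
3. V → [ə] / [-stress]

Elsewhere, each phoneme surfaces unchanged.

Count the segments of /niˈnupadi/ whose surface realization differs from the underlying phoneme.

Segments that undergo a rule: /i/ → [ə] (rule 3); /a/ → [ə] (rule 3); /d/ → [ð] (rule 2); /i/ → [ə] (rule 3).
All other segments surface unchanged.

4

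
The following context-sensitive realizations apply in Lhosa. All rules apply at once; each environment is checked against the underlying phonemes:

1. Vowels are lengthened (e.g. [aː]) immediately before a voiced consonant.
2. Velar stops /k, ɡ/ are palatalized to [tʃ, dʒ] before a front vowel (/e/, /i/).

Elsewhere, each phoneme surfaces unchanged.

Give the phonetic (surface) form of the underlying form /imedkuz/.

/i/ (word-initial): before a voiced consonant, so rule 1 applies → [iː].
/e/ (between /m/ and /d/): before a voiced consonant, so rule 1 applies → [eː].
/k/ (between /d/ and /u/) is in the target of rule 2 but the environment (before a front vowel) is not met → [k].
/u/ — between /k/ and /z/, before a voiced consonant — surfaces as [uː] (rule 1).

[iːmeːdkuːz]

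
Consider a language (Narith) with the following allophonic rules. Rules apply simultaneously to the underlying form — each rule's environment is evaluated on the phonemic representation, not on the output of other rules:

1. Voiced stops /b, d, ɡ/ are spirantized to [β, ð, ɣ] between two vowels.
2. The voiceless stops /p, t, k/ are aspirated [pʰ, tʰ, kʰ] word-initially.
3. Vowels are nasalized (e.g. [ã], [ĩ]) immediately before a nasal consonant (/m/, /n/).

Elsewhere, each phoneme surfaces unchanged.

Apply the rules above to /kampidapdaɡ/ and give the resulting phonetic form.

[kʰãmpiðapdaɡ]

Rule 2 applies to /k/ (word-initial: word-initially) → [kʰ].
/a/ — between /k/ and /m/, before a nasal consonant — surfaces as [ã] (rule 3).
/m/ — not in any rule's target class → [m].
/p/ (between /m/ and /i/): rule 2 targets it, but not word-initially → unchanged [p].
/i/ (between /p/ and /d/): rule 3 targets it, but not before a nasal consonant → unchanged [i].
/d/ (between /i/ and /a/): between two vowels, so rule 1 applies → [ð].
/a/ (between /d/ and /p/) is in the target of rule 3 but the environment (before a nasal consonant) is not met → [a].
/p/ (between /a/ and /d/) is in the target of rule 2 but the environment (word-initially) is not met → [p].
/d/ — between /p/ and /a/; rule 1 does not apply here → [d].
/a/ (between /d/ and /ɡ/): rule 3 targets it, but not before a nasal consonant → unchanged [a].
/ɡ/ (word-final): rule 1 targets it, but not between two vowels → unchanged [ɡ].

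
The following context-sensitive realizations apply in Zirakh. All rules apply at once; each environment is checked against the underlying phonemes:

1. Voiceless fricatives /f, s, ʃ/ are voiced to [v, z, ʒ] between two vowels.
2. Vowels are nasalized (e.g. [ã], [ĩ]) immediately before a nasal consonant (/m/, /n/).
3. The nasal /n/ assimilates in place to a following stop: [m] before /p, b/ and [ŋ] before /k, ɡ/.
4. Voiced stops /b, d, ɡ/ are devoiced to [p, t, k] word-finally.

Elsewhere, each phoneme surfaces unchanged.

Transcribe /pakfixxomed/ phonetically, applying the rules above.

[pakfixxõmet]

/p/ — not in any rule's target class → [p].
/a/ — between /p/ and /k/; rule 2 does not apply here → [a].
/k/ — not in any rule's target class → [k].
/f/ — between /k/ and /i/; rule 1 does not apply here → [f].
/i/ (between /f/ and /x/) fails the environment for rule 2, so it stays [i].
/x/ stays [x].
/x/ stays [x].
/o/ (between /x/ and /m/): before a nasal consonant, so rule 2 applies → [õ].
/m/ stays [m].
/e/ — between /m/ and /d/; rule 2 does not apply here → [e].
Rule 4 applies to /d/ (word-final: word-finally) → [t].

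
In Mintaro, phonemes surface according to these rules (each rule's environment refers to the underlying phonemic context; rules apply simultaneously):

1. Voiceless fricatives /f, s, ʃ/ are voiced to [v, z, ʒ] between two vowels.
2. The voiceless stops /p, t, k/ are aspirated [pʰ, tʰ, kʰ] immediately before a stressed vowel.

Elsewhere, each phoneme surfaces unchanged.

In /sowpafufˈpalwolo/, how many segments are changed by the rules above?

2

Segments that undergo a rule: /f/ → [v] (rule 1); /p/ → [pʰ] (rule 2).
All other segments surface unchanged.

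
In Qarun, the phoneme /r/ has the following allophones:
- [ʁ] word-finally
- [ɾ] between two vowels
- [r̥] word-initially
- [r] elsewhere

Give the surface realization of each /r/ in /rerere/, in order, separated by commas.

Occurrence 1 (position 1): word-initially → [r̥].
Occurrence 2 (position 3): between two vowels → [ɾ].
Occurrence 3 (position 5): between two vowels → [ɾ].

[r̥], [ɾ], [ɾ]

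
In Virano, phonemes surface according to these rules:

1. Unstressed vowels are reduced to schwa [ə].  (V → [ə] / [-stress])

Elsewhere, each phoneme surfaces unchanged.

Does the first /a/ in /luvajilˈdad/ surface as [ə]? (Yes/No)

Yes

/a/ — between /v/ and /j/, in an unstressed syllable — surfaces as [ə] (rule 1).
The actual realization is [ə], which matches [ə].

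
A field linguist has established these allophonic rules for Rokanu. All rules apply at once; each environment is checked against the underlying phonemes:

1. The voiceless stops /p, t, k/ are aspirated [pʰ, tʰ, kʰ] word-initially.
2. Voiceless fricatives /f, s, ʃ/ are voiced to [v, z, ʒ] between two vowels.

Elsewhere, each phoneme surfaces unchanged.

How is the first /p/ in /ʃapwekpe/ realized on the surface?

/p/ (between /a/ and /w/): rule 1 targets it, but not word-initially → unchanged [p].

[p]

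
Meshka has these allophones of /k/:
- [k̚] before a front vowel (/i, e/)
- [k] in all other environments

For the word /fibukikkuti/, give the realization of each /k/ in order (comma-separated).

[k̚], [k], [k]

Occurrence 1 (position 5): before a front vowel (/i, e/) → [k̚].
Occurrence 2 (position 7): no conditioning environment matches → elsewhere allophone [k].
Occurrence 3 (position 8): no conditioning environment matches → elsewhere allophone [k].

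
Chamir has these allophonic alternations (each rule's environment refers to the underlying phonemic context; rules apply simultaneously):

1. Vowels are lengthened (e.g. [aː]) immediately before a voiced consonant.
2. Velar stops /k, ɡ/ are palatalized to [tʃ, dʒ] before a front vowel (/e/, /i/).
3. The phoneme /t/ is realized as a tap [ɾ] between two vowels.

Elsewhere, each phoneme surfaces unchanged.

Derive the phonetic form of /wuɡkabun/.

[wuːɡkaːbuːn]

/w/ stays [w].
/u/ (between /w/ and /ɡ/) occurs before a voiced consonant → [uː] by rule 1.
/ɡ/ (between /u/ and /k/) is in the target of rule 2 but the environment (before a front vowel) is not met → [ɡ].
/k/ — between /ɡ/ and /a/; rule 2 does not apply here → [k].
/a/ meets the environment for rule 1 (before a voiced consonant) → [aː].
/b/ (between /a/ and /u/) is unaffected → [b].
Rule 1 applies to /u/ (between /b/ and /n/: before a voiced consonant) → [uː].
/n/ — not in any rule's target class → [n].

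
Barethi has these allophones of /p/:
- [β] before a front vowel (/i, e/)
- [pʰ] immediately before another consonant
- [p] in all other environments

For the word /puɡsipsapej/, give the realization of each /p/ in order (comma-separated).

Occurrence 1 (position 1): no conditioning environment matches → elsewhere allophone [p].
Occurrence 2 (position 6): immediately before another consonant → [pʰ].
Occurrence 3 (position 9): before a front vowel (/i, e/) → [β].

[p], [pʰ], [β]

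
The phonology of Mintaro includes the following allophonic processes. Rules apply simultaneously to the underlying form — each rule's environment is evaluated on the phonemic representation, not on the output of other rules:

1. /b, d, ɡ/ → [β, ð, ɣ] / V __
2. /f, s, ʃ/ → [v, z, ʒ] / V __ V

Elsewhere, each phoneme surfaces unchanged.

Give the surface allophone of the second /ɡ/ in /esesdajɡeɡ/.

[ɣ]

/ɡ/ (word-final): immediately after a vowel, so rule 1 applies → [ɣ].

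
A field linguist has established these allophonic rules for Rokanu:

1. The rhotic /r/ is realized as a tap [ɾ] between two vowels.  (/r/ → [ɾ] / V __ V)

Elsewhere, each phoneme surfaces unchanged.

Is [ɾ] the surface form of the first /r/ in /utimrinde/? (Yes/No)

/r/ (between /m/ and /i/) fails the environment for rule 1, so it stays [r].
The actual realization is [r], not [ɾ].

No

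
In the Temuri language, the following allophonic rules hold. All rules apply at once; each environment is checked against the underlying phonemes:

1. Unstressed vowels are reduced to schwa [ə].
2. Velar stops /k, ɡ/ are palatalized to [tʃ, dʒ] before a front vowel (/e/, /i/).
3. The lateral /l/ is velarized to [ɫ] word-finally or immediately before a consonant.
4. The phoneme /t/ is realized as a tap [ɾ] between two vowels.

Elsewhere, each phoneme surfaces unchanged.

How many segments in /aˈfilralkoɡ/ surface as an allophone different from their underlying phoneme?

5

Segments that undergo a rule: /a/ → [ə] (rule 1); /l/ → [ɫ] (rule 3); /a/ → [ə] (rule 1); /l/ → [ɫ] (rule 3); /o/ → [ə] (rule 1).
All other segments surface unchanged.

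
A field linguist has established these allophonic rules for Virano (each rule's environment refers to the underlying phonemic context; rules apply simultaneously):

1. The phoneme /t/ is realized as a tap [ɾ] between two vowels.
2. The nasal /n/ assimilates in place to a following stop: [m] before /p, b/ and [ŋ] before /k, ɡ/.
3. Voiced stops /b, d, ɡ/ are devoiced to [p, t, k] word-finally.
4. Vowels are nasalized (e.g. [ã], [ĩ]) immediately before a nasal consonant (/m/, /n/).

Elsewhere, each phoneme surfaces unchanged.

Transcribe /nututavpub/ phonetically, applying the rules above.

/n/ — word-initial; rule 2 does not apply here → [n].
/u/ — between /n/ and /t/; rule 4 does not apply here → [u].
/t/ — between /u/ and /u/, between two vowels — surfaces as [ɾ] (rule 1).
/u/ (between /t/ and /t/) is in the target of rule 4 but the environment (before a nasal consonant) is not met → [u].
Rule 1 applies to /t/ (between /u/ and /a/: between two vowels) → [ɾ].
/a/ (between /t/ and /v/): rule 4 targets it, but not before a nasal consonant → unchanged [a].
/v/ — not in any rule's target class → [v].
/p/ (between /v/ and /u/) is unaffected → [p].
/u/ (between /p/ and /b/) is in the target of rule 4 but the environment (before a nasal consonant) is not met → [u].
Rule 3 applies to /b/ (word-final: word-finally) → [p].

[nuɾuɾavpup]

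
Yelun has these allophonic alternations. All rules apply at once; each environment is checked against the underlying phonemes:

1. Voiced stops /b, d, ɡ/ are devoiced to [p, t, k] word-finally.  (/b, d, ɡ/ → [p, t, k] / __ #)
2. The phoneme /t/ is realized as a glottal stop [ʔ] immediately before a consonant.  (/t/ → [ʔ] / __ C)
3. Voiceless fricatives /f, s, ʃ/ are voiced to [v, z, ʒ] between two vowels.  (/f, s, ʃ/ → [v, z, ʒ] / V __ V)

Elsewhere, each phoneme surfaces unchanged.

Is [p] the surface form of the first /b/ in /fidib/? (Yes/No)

Yes

/b/ — word-final, word-finally — surfaces as [p] (rule 1).
The actual realization is [p], which matches [p].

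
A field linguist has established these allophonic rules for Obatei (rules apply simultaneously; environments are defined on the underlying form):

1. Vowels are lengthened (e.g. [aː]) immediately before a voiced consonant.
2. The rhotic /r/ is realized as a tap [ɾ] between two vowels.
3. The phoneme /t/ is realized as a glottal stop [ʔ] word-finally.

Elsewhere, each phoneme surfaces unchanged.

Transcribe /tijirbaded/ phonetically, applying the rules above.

/t/ (word-initial): rule 3 targets it, but not word-finally → unchanged [t].
/i/ (between /t/ and /j/): before a voiced consonant, so rule 1 applies → [iː].
/j/ (between /i/ and /i/): no rule targets it → [j].
/i/ — between /j/ and /r/, before a voiced consonant — surfaces as [iː] (rule 1).
/r/ — between /i/ and /b/; rule 2 does not apply here → [r].
/b/ (between /r/ and /a/): no rule targets it → [b].
/a/ — between /b/ and /d/, before a voiced consonant — surfaces as [aː] (rule 1).
/d/ stays [d].
/e/ meets the environment for rule 1 (before a voiced consonant) → [eː].
/d/ (word-final): no rule targets it → [d].

[tiːjiːrbaːdeːd]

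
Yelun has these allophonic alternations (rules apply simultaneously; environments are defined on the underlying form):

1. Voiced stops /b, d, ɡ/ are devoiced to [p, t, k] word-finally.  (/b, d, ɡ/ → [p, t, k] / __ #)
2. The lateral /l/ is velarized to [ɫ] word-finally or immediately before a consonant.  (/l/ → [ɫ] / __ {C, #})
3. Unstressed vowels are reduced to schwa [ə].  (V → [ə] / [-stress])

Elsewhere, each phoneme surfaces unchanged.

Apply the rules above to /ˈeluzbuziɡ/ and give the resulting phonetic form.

/e/ — word-initial; rule 3 does not apply here → [e].
/l/ (between /e/ and /u/): rule 2 targets it, but not word-finally or immediately before a consonant → unchanged [l].
/u/ (between /l/ and /z/) occurs in an unstressed syllable → [ə] by rule 3.
/b/ (between /z/ and /u/): rule 1 targets it, but not word-finally → unchanged [b].
/u/ (between /b/ and /z/): in an unstressed syllable, so rule 3 applies → [ə].
/i/ (between /z/ and /ɡ/) occurs in an unstressed syllable → [ə] by rule 3.
/ɡ/ (word-final): word-finally, so rule 1 applies → [k].

[ˈeləzbəzək]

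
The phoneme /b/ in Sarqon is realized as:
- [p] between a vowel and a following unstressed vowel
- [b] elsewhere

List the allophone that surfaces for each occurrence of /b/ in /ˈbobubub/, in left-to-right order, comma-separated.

[b], [p], [p], [b]

Occurrence 1 (position 1): no conditioning environment matches → elsewhere allophone [b].
Occurrence 2 (position 3): between a vowel and a following unstressed vowel → [p].
Occurrence 3 (position 5): between a vowel and a following unstressed vowel → [p].
Occurrence 4 (position 7): no conditioning environment matches → elsewhere allophone [b].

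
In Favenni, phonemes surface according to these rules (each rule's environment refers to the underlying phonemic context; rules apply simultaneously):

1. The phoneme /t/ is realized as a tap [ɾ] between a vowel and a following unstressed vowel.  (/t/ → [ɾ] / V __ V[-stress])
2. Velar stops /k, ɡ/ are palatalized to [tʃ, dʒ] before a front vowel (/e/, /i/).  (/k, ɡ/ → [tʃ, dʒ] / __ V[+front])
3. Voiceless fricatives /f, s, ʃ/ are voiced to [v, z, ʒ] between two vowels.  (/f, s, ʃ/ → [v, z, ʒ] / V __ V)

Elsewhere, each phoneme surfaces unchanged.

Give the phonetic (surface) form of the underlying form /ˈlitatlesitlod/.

[ˈliɾatlezitlod]

/l/ (word-initial): no rule targets it → [l].
/i/ (between /l/ and /t/) is unaffected → [i].
/t/ — between /i/ and /a/, between a vowel and a following unstressed vowel — surfaces as [ɾ] (rule 1).
/a/ stays [a].
/t/ (between /a/ and /l/): rule 1 targets it, but not between a vowel and a following unstressed vowel → unchanged [t].
/l/ stays [l].
/e/ — not in any rule's target class → [e].
/s/ — between /e/ and /i/, between two vowels — surfaces as [z] (rule 3).
/i/ stays [i].
/t/ (between /i/ and /l/): rule 1 targets it, but not between a vowel and a following unstressed vowel → unchanged [t].
/l/ (between /t/ and /o/): no rule targets it → [l].
/o/ — not in any rule's target class → [o].
/d/ (word-final) is unaffected → [d].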